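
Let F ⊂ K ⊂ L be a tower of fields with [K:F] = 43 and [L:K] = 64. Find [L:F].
[L:F] = 2752

The tower law says that for any tower of field extensions F ⊂ K ⊂ L with finite degrees, [L:F] = [L:K] · [K:F]. Here this gives [L:F] = 64 · 43 = 2752.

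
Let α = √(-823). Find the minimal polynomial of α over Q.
m_α(x) = x^2 + 823

α satisfies α^2 + 823 = 0, so x^2 + 823 annihilates α. Since d = -823 is squarefree and ≠ 1, it is not a perfect square in Q, so x^2 + 823 has no rational root and is therefore irreducible over Q (a degree-2 polynomial over a field is irreducible iff it has no root). Hence m_α(x) = x^2 + 823.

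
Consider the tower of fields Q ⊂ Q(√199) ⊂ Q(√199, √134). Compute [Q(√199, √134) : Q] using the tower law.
[Q(√199, √134) : Q] = 4

[Q(√199):Q] = 2 (min poly x^2 - 199, irreducible since 199 is squarefree > 1). For the top step, suppose √134 ∈ Q(√199), say √134 = c + d√199 with c, d ∈ Q. Squaring: 134 = c^2 + 199d^2 + 2cd√199. Since √199 ∉ Q this forces 2cd = 0. If d = 0 then √134 = c ∈ Q, contradicting 134 squarefree > 1. If c = 0 then 134 = 199d^2, so 199·134 = (199d)^2 is a perfect square in Q — but 199·134 = 26666 is not a perfect square (since 199 and 134 are distinct squarefree integers). Contradiction. Hence √134 ∉ Q(√199), so x^2 - 134 stays irreducible over Q(√199) and [Q(√199, √134) : Q(√199)] = 2. By the tower law, [Q(√199, √134) : Q] = 2 · 2 = 4.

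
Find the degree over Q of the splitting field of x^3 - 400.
[K : Q] = 6

The roots of x^3 - 400 are ∛400, ω∛400, ω^2∛400 where ω = e^(2πi/3) is a primitive cube root of unity, so K = Q(∛400, ω). Now [Q(∛400):Q] = 3 (since 400 is not a perfect cube, x^3 - 400 is irreducible) and [Q(ω):Q] = 2. Both 2 and 3 divide [K:Q], and [K:Q] ≤ 3·2 = 6, so [K:Q] = 6. (Equivalently: Q(∛400) ⊂ R but ω ∉ R, so [K : Q(∛400)] = 2.)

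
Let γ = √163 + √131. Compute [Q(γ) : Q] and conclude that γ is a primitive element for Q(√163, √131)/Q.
[Q(γ) : Q] = 4 (equivalently, Q(γ) = Q(√163, √131))

Obviously Q(γ) ⊆ Q(√163, √131), and [Q(√163, √131):Q] = 4 (since 163, 131 are distinct squarefree integers > 1 with 21353 not a perfect square). To show equality we compute the minimal polynomial of γ. From γ = √163 + √131: γ^2 = 163 + 2√(21353) + 131 = 294 + 2√(21353), so γ^2 - 294 = 2√(21353); squaring, (γ^2 - 294)^2 = 4·21353, i.e. γ^4 - 588γ^2 + 86436 - 85412 = 0, i.e. γ^4 - 588γ^2 + 1024 = 0. So γ is a root of x^4 - 588x^2 + 1024. This polynomial is irreducible over Q: it has no rational root (each ±√163 ± √131 is irrational), and any factorization into two quadratics over Q would force √(21353) ∈ Q (pairing opposite roots) or √163, √131 ∈ Q (other pairings), all impossible. Hence [Q(γ):Q] = 4 = [Q(√163, √131):Q], so Q(γ) = Q(√163, √131).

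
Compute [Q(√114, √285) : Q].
[Q(√114, √285) : Q] = 4

[Q(√114):Q] = 2 (min poly x^2 - 114, irreducible since 114 is squarefree > 1). For the top step, suppose √285 ∈ Q(√114), say √285 = c + d√114 with c, d ∈ Q. Squaring: 285 = c^2 + 114d^2 + 2cd√114. Since √114 ∉ Q this forces 2cd = 0. If d = 0 then √285 = c ∈ Q, contradicting 285 squarefree > 1. If c = 0 then 285 = 114d^2, so 114·285 = (114d)^2 is a perfect square in Q — but 114·285 = 32490 is not a perfect square (since 114 and 285 are distinct squarefree integers). Contradiction. Hence √285 ∉ Q(√114), so x^2 - 285 stays irreducible over Q(√114) and [Q(√114, √285) : Q(√114)] = 2. By the tower law, [Q(√114, √285) : Q] = 2 · 2 = 4.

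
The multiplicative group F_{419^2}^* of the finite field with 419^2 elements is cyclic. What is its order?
|F_{419^2}^*| = 175560

F_{419^2} has 419^2 = 175561 elements; its multiplicative group consists of all nonzero elements, so |F_{419^2}^*| = 175561 - 1 = 175560. (It is cyclic since any finite subgroup of the multiplicative group of a field is cyclic.)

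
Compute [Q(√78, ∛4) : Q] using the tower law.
[Q(√78, ∛4) : Q] = 6

Let L = Q(√78, ∛4). Since Q(√78) ⊂ L and [Q(√78):Q] = 2, the tower law gives 2 | [L:Q]. Likewise Q(∛4) ⊂ L with [Q(∛4):Q] = 3 (because 4 is not a perfect cube), so 3 | [L:Q]. As gcd(2,3) = 1, [L:Q] is divisible by 6. Conversely L is generated over Q by √78 and ∛4, so [L:Q] ≤ 2·3 = 6. Therefore [Q(√78, ∛4) : Q] = 6.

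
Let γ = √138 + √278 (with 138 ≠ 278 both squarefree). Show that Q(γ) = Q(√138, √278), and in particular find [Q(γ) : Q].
[Q(γ) : Q] = 4 (equivalently, Q(γ) = Q(√138, √278))

Obviously Q(γ) ⊆ Q(√138, √278), and [Q(√138, √278):Q] = 4 (since 138, 278 are distinct squarefree integers > 1 with 38364 not a perfect square). To show equality we compute the minimal polynomial of γ. From γ = √138 + √278: γ^2 = 138 + 2√(38364) + 278 = 416 + 2√(38364), so γ^2 - 416 = 2√(38364); squaring, (γ^2 - 416)^2 = 4·38364, i.e. γ^4 - 832γ^2 + 173056 - 153456 = 0, i.e. γ^4 - 832γ^2 + 19600 = 0. So γ is a root of x^4 - 832x^2 + 19600. This polynomial is irreducible over Q: it has no rational root (each ±√138 ± √278 is irrational), and any factorization into two quadratics over Q would force √(38364) ∈ Q (pairing opposite roots) or √138, √278 ∈ Q (other pairings), all impossible. Hence [Q(γ):Q] = 4 = [Q(√138, √278):Q], so Q(γ) = Q(√138, √278).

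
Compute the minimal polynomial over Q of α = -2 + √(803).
m_α(x) = x^2 + 4x - 799

From α + 2 = √(803), squaring gives (α + 2)^2 = 803, i.e. α^2 + 4α + 4 = 803, so α^2 + 4α - 799 = 0. The discriminant of x^2 + 4x - 799 is (4)^2 - 4·(-799) = 16 + 3196 = 3212, and 4·(803) is not a perfect square in Q since 803 is squarefree and ≠ 1. Hence x^2 + 4x - 799 is irreducible over Q and is the minimal polynomial of α.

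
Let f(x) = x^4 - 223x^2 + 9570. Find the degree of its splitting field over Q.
[K : Q] = 4

Solving the quadratic in x^2: x^2 = (223 ± √(223^2 - 4·9570))/2 = (223 ± √11449)/2 = (223 ± 107)/2, giving x^2 = 58 or x^2 = 165. So f(x) = (x^2 - 58)(x^2 - 165) and the roots of f are ±√58, ±√165. Hence the splitting field is K = Q(√58, √165). Since 58 and 165 are distinct squarefree integers > 1, their product 9570 is not a perfect square, so √165 ∉ Q(√58). By the tower law [K:Q] = [Q(√58,√165):Q(√58)] · [Q(√58):Q] = 2 · 2 = 4.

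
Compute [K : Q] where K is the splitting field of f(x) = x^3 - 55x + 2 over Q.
[K : Q] = 6

By the rational root test, any rational root of the monic integer polynomial f(x) = x^3 - 55x + 2 must be an integer dividing the constant term 2, i.e. one of ±{1, 2}. Evaluating: f(1) = -52, f(-1) = 56, f(2) = -100, f(-2) = 104; none is 0, so f has no rational root and is therefore irreducible over Q (a cubic with no linear factor over a field is irreducible). For an irreducible cubic, the Galois group is A_3 or S_3 according as the discriminant disc(f) = -4a^3 - 27b^2 = -4·(-55)^3 - 27·(2)^2 = 665392 is or is not a square in Q. Here disc(f) = 665392 is not a perfect square in Q, so the Galois group of f over Q is not contained in A_3 and must be all of S_3. The splitting field has degree |S_3| = 6 over Q, so [K : Q] = 6.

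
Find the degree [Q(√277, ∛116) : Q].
[Q(√277, ∛116) : Q] = 6

Let L = Q(√277, ∛116). Since Q(√277) ⊂ L and [Q(√277):Q] = 2, the tower law gives 2 | [L:Q]. Likewise Q(∛116) ⊂ L with [Q(∛116):Q] = 3 (because 116 is not a perfect cube), so 3 | [L:Q]. As gcd(2,3) = 1, [L:Q] is divisible by 6. Conversely L is generated over Q by √277 and ∛116, so [L:Q] ≤ 2·3 = 6. Therefore [Q(√277, ∛116) : Q] = 6.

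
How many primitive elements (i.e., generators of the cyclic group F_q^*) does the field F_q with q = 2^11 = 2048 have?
There are φ(2047) = 1936 primitive elements

F_q^* is cyclic of order q - 1 = 2047. A cyclic group of order m has exactly φ(m) generators. Here m = 2047 = 23 · 89, so the number of primitive elements is φ(2047) = 1936.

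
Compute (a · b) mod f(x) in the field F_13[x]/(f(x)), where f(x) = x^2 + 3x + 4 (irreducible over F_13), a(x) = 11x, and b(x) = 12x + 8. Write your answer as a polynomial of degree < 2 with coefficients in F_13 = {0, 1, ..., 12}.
a · b ≡ 4x + 5 (mod f(x))

Multiply in F_13[x]: a(x)·b(x) = (11x)·(12x + 8) = 2x^2 + 10x. This has degree ≥ 2, so divide by f(x) over F_13: 2x^2 + 10x = (2)·(x^2 + 3x + 4) + (4x + 5). Hence a·b ≡ 4x + 5 (mod f). (F_13[x]/(f) is a field with 13^2 = 169 elements since f is irreducible of degree 2.)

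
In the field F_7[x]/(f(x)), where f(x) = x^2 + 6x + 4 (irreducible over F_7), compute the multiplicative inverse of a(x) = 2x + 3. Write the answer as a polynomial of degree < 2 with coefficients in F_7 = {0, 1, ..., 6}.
a(x)^(-1) ≡ 4x + 4 (mod f(x))

Since f is irreducible over F_7, F_7[x]/(f) is a field and a(x) ≠ 0 has an inverse. Apply the extended Euclidean algorithm to f(x) and a(x) in F_7[x]: f(x) = (4x + 4)·a(x) + (6). The last nonzero remainder is the constant 6 = gcd(f, a) in F_7. Back-substituting through the division chain expresses 6 = s(x)·a(x) + t(x)·f(x) with s(x) ≡ 3x + 3 (mod f), so (3x + 3)·a(x) ≡ 6 (mod f). Multiplying by 6^(-1) ≡ 6 in F_7 gives a(x)^(-1) ≡ 6·(3x + 3) ≡ 4x + 4 (mod f). Check: (2x + 3)·(4x + 4) = x^2 + 6x + 5 ≡ 1 (mod x^2 + 6x + 4).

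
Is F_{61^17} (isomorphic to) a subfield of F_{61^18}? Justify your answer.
No: F_{61^17} is not a subfield of F_{61^18}

F_{p^m} embeds in F_{p^n} iff m | n. Here 17 ∤ 18 (since 18 = 1·17 + 1 with remainder 1 ≠ 0), so F_{61^17} is not a subfield of F_{61^18}. Equivalently: if it were, the tower law would give 17 = [F_{61^17}:F_61] dividing [F_{61^18}:F_61] = 18, contradiction.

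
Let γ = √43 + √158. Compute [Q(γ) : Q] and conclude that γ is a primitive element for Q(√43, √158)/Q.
[Q(γ) : Q] = 4 (equivalently, Q(γ) = Q(√43, √158))

Obviously Q(γ) ⊆ Q(√43, √158), and [Q(√43, √158):Q] = 4 (since 43, 158 are distinct squarefree integers > 1 with 6794 not a perfect square). To show equality we compute the minimal polynomial of γ. From γ = √43 + √158: γ^2 = 43 + 2√(6794) + 158 = 201 + 2√(6794), so γ^2 - 201 = 2√(6794); squaring, (γ^2 - 201)^2 = 4·6794, i.e. γ^4 - 402γ^2 + 40401 - 27176 = 0, i.e. γ^4 - 402γ^2 + 13225 = 0. So γ is a root of x^4 - 402x^2 + 13225. This polynomial is irreducible over Q: it has no rational root (each ±√43 ± √158 is irrational), and any factorization into two quadratics over Q would force √(6794) ∈ Q (pairing opposite roots) or √43, √158 ∈ Q (other pairings), all impossible. Hence [Q(γ):Q] = 4 = [Q(√43, √158):Q], so Q(γ) = Q(√43, √158).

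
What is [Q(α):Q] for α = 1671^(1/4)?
[Q(α):Q] = 4

α is a root of x^4 - 1671. By Eisenstein's criterion at the prime p = 3 (which divides the constant term 1671 but p^2 = 9 does not, since 1671 is squarefree), x^4 - 1671 is irreducible over Q. Hence [Q(α):Q] = 4.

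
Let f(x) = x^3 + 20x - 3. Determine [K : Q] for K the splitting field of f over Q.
[K : Q] = 6

By the rational root test, any rational root of the monic integer polynomial f(x) = x^3 + 20x - 3 must be an integer dividing the constant term -3, i.e. one of ±{1, 3}. Evaluating: f(1) = 18, f(-1) = -24, f(3) = 84, f(-3) = -90; none is 0, so f has no rational root and is therefore irreducible over Q (a cubic with no linear factor over a field is irreducible). For an irreducible cubic, the Galois group is A_3 or S_3 according as the discriminant disc(f) = -4a^3 - 27b^2 = -4·(20)^3 - 27·(-3)^2 = -32243 is or is not a square in Q. Here disc(f) = -32243 is not a perfect square in Q, so the Galois group of f over Q is not contained in A_3 and must be all of S_3. The splitting field has degree |S_3| = 6 over Q, so [K : Q] = 6.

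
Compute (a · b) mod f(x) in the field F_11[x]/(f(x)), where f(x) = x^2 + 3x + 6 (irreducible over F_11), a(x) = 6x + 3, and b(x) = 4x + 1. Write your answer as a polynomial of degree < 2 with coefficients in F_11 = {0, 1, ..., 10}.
a · b ≡ x + 2 (mod f(x))

Multiply in F_11[x]: a(x)·b(x) = (6x + 3)·(4x + 1) = 2x^2 + 7x + 3. This has degree ≥ 2, so divide by f(x) over F_11: 2x^2 + 7x + 3 = (2)·(x^2 + 3x + 6) + (x + 2). Hence a·b ≡ x + 2 (mod f). (F_11[x]/(f) is a field with 11^2 = 121 elements since f is irreducible of degree 2.)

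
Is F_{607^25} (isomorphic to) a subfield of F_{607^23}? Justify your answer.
No: F_{607^25} is not a subfield of F_{607^23}

F_{p^m} embeds in F_{p^n} iff m | n. Here 25 ∤ 23 (since 23 = 0·25 + 23 with remainder 23 ≠ 0), so F_{607^25} is not a subfield of F_{607^23}. Equivalently: if it were, the tower law would give 25 = [F_{607^25}:F_607] dividing [F_{607^23}:F_607] = 23, contradiction.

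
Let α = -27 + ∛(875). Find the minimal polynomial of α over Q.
m_α(x) = x^3 + 81x^2 + 2187x + 18808

Set β = α + 27 = ∛(875), so β^3 = 875. Then (α + 27)^3 - 875 = 0, i.e. α is a root of g(x) = (x + 27)^3 - 875 = x^3 + 81x^2 + 2187x + 18808. Since g(x) = h(x + 27) where h(x) = x^3 - 875, and h is irreducible over Q (because 875 is not a perfect cube, so h has no rational root, and a monic cubic with no rational root is irreducible), g is also irreducible (irreducibility is preserved under the substitution x → x + 27). Hence m_α(x) = x^3 + 81x^2 + 2187x + 18808.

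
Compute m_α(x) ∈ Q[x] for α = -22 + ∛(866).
m_α(x) = x^3 + 66x^2 + 1452x + 9782

Set β = α + 22 = ∛(866), so β^3 = 866. Then (α + 22)^3 - 866 = 0, i.e. α is a root of g(x) = (x + 22)^3 - 866 = x^3 + 66x^2 + 1452x + 9782. Since g(x) = h(x + 22) where h(x) = x^3 - 866, and h is irreducible over Q (because 866 is not a perfect cube, so h has no rational root, and a monic cubic with no rational root is irreducible), g is also irreducible (irreducibility is preserved under the substitution x → x + 22). Hence m_α(x) = x^3 + 66x^2 + 1452x + 9782.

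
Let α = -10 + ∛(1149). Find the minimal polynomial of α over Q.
m_α(x) = x^3 + 30x^2 + 300x - 149

Set β = α + 10 = ∛(1149), so β^3 = 1149. Then (α + 10)^3 - 1149 = 0, i.e. α is a root of g(x) = (x + 10)^3 - 1149 = x^3 + 30x^2 + 300x - 149. Since g(x) = h(x + 10) where h(x) = x^3 - 1149, and h is irreducible over Q (because 1149 is not a perfect cube, so h has no rational root, and a monic cubic with no rational root is irreducible), g is also irreducible (irreducibility is preserved under the substitution x → x + 10). Hence m_α(x) = x^3 + 30x^2 + 300x - 149.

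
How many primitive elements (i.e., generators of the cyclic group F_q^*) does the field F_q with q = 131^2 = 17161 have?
There are φ(17160) = 3840 primitive elements

F_q^* is cyclic of order q - 1 = 17160. A cyclic group of order m has exactly φ(m) generators. Here m = 17160 = 2^3 · 3 · 5 · 11 · 13, so the number of primitive elements is φ(17160) = 3840.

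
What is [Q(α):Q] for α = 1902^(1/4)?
[Q(α):Q] = 4

α is a root of x^4 - 1902. By Eisenstein's criterion at the prime p = 2 (which divides the constant term 1902 but p^2 = 4 does not, since 1902 is squarefree), x^4 - 1902 is irreducible over Q. Hence [Q(α):Q] = 4.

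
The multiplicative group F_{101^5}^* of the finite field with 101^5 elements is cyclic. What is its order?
|F_{101^5}^*| = 10510100500

F_{101^5} has 101^5 = 10510100501 elements; its multiplicative group consists of all nonzero elements, so |F_{101^5}^*| = 10510100501 - 1 = 10510100500. (It is cyclic since any finite subgroup of the multiplicative group of a field is cyclic.)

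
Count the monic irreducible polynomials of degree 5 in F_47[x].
There are 45868992 monic irreducible polynomials of degree 5 over F_47

Each element of F_{47^5} that lies in no proper subfield is a root of exactly one monic irreducible of degree 5 over F_47, and each such polynomial has 5 distinct roots in F_{47^5}. By Möbius inversion the count is N_47(5) = (1/5) Σ_{d|5} μ(5/d) · 47^d = (1/5)(μ(5)·47^1 + μ(1)·47^5) = 229344960/5 = 45868992.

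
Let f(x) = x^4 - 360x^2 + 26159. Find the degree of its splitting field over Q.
[K : Q] = 4

Solving the quadratic in x^2: x^2 = (360 ± √(360^2 - 4·26159))/2 = (360 ± √24964)/2 = (360 ± 158)/2, giving x^2 = 259 or x^2 = 101. So f(x) = (x^2 - 259)(x^2 - 101) and the roots of f are ±√259, ±√101. Hence the splitting field is K = Q(√259, √101). Since 259 and 101 are distinct squarefree integers > 1, their product 26159 is not a perfect square, so √101 ∉ Q(√259). By the tower law [K:Q] = [Q(√259,√101):Q(√259)] · [Q(√259):Q] = 2 · 2 = 4.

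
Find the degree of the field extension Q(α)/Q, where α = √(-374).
[Q(α):Q] = 2

[Q(α):Q] equals the degree of the minimal polynomial of α. Here α^2 = -374 and x^2 + 374 is irreducible (d = -374 is squarefree, ≠ 1, hence not a square), so deg(m_α) = 2. Thus [Q(α):Q] = 2.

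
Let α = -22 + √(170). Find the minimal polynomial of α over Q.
m_α(x) = x^2 + 44x + 314

From α + 22 = √(170), squaring gives (α + 22)^2 = 170, i.e. α^2 + 44α + 484 = 170, so α^2 + 44α + 314 = 0. The discriminant of x^2 + 44x + 314 is (44)^2 - 4·(314) = 1936 - 1256 = 680, and 4·(170) is not a perfect square in Q since 170 is squarefree and ≠ 1. Hence x^2 + 44x + 314 is irreducible over Q and is the minimal polynomial of α.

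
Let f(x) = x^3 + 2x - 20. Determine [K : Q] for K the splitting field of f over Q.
[K : Q] = 6

By the rational root test, any rational root of the monic integer polynomial f(x) = x^3 + 2x - 20 must be an integer dividing the constant term -20, i.e. one of ±{1, 2, 4, 5, 10, 20}. Evaluating: f(1) = -17, f(-1) = -23, f(2) = -8, f(-2) = -32, f(4) = 52, f(-4) = -92, f(5) = 115, f(-5) = -155, f(10) = 1000, f(-10) = -1040, f(20) = 8020, f(-20) = -8060; none is 0, so f has no rational root and is therefore irreducible over Q (a cubic with no linear factor over a field is irreducible). For an irreducible cubic, the Galois group is A_3 or S_3 according as the discriminant disc(f) = -4a^3 - 27b^2 = -4·(2)^3 - 27·(-20)^2 = -10832 is or is not a square in Q. Here disc(f) = -10832 is not a perfect square in Q, so the Galois group of f over Q is not contained in A_3 and must be all of S_3. The splitting field has degree |S_3| = 6 over Q, so [K : Q] = 6.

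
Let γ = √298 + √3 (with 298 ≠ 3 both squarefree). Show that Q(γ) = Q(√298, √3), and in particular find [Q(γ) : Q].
[Q(γ) : Q] = 4 (equivalently, Q(γ) = Q(√298, √3))

Obviously Q(γ) ⊆ Q(√298, √3), and [Q(√298, √3):Q] = 4 (since 298, 3 are distinct squarefree integers > 1 with 894 not a perfect square). To show equality we compute the minimal polynomial of γ. From γ = √298 + √3: γ^2 = 298 + 2√(894) + 3 = 301 + 2√(894), so γ^2 - 301 = 2√(894); squaring, (γ^2 - 301)^2 = 4·894, i.e. γ^4 - 602γ^2 + 90601 - 3576 = 0, i.e. γ^4 - 602γ^2 + 87025 = 0. So γ is a root of x^4 - 602x^2 + 87025. This polynomial is irreducible over Q: it has no rational root (each ±√298 ± √3 is irrational), and any factorization into two quadratics over Q would force √(894) ∈ Q (pairing opposite roots) or √298, √3 ∈ Q (other pairings), all impossible. Hence [Q(γ):Q] = 4 = [Q(√298, √3):Q], so Q(γ) = Q(√298, √3).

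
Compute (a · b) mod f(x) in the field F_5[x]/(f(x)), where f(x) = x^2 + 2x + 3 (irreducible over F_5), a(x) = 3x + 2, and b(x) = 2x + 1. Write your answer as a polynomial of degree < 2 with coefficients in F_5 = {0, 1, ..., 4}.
a · b ≡ 4 (mod f(x))

Multiply in F_5[x]: a(x)·b(x) = (3x + 2)·(2x + 1) = x^2 + 2x + 2. This has degree ≥ 2, so divide by f(x) over F_5: x^2 + 2x + 2 = (1)·(x^2 + 2x + 3) + (4). Hence a·b ≡ 4 (mod f). (F_5[x]/(f) is a field with 5^2 = 25 elements since f is irreducible of degree 2.)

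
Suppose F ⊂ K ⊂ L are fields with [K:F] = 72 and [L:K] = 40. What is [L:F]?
[L:F] = 2880

The tower law says that for any tower of field extensions F ⊂ K ⊂ L with finite degrees, [L:F] = [L:K] · [K:F]. Here this gives [L:F] = 40 · 72 = 2880.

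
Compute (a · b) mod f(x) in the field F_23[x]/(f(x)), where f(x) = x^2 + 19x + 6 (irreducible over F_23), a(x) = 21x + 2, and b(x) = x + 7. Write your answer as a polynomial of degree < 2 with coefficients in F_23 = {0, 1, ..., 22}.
a · b ≡ 3x + 3 (mod f(x))

Multiply in F_23[x]: a(x)·b(x) = (21x + 2)·(x + 7) = 21x^2 + 11x + 14. This has degree ≥ 2, so divide by f(x) over F_23: 21x^2 + 11x + 14 = (21)·(x^2 + 19x + 6) + (3x + 3). Hence a·b ≡ 3x + 3 (mod f). (F_23[x]/(f) is a field with 23^2 = 529 elements since f is irreducible of degree 2.)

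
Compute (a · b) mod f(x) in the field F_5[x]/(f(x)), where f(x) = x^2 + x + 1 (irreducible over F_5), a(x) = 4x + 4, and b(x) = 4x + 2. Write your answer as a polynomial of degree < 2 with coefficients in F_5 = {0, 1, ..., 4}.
a · b ≡ 3x + 2 (mod f(x))

Multiply in F_5[x]: a(x)·b(x) = (4x + 4)·(4x + 2) = x^2 + 4x + 3. This has degree ≥ 2, so divide by f(x) over F_5: x^2 + 4x + 3 = (1)·(x^2 + x + 1) + (3x + 2). Hence a·b ≡ 3x + 2 (mod f). (F_5[x]/(f) is a field with 5^2 = 25 elements since f is irreducible of degree 2.)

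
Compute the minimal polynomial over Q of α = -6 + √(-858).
m_α(x) = x^2 + 12x + 894

From α + 6 = √(-858), squaring gives (α + 6)^2 = -858, i.e. α^2 + 12α + 36 = -858, so α^2 + 12α + 894 = 0. The discriminant of x^2 + 12x + 894 is (12)^2 - 4·(894) = 144 - 3576 = -3432, and 4·(-858) is not a perfect square in Q since -858 is squarefree and ≠ 1. Hence x^2 + 12x + 894 is irreducible over Q and is the minimal polynomial of α.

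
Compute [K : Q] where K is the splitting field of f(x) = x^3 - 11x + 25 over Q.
[K : Q] = 6

By the rational root test, any rational root of the monic integer polynomial f(x) = x^3 - 11x + 25 must be an integer dividing the constant term 25, i.e. one of ±{1, 5, 25}. Evaluating: f(1) = 15, f(-1) = 35, f(5) = 95, f(-5) = -45, f(25) = 15375, f(-25) = -15325; none is 0, so f has no rational root and is therefore irreducible over Q (a cubic with no linear factor over a field is irreducible). For an irreducible cubic, the Galois group is A_3 or S_3 according as the discriminant disc(f) = -4a^3 - 27b^2 = -4·(-11)^3 - 27·(25)^2 = -11551 is or is not a square in Q. Here disc(f) = -11551 is not a perfect square in Q, so the Galois group of f over Q is not contained in A_3 and must be all of S_3. The splitting field has degree |S_3| = 6 over Q, so [K : Q] = 6.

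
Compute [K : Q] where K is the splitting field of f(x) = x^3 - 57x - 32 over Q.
[K : Q] = 6

By the rational root test, any rational root of the monic integer polynomial f(x) = x^3 - 57x - 32 must be an integer dividing the constant term -32, i.e. one of ±{1, 2, 4, 8, 16, 32}. Evaluating: f(1) = -88, f(-1) = 24, f(2) = -138, f(-2) = 74, f(4) = -196, f(-4) = 132, f(8) = 24, f(-8) = -88, f(16) = 3152, f(-16) = -3216, f(32) = 30912, f(-32) = -30976; none is 0, so f has no rational root and is therefore irreducible over Q (a cubic with no linear factor over a field is irreducible). For an irreducible cubic, the Galois group is A_3 or S_3 according as the discriminant disc(f) = -4a^3 - 27b^2 = -4·(-57)^3 - 27·(-32)^2 = 713124 is or is not a square in Q. Here disc(f) = 713124 is not a perfect square in Q, so the Galois group of f over Q is not contained in A_3 and must be all of S_3. The splitting field has degree |S_3| = 6 over Q, so [K : Q] = 6.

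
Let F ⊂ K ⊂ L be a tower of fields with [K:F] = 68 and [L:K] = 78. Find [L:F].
[L:F] = 5304

The tower law says that for any tower of field extensions F ⊂ K ⊂ L with finite degrees, [L:F] = [L:K] · [K:F]. Here this gives [L:F] = 78 · 68 = 5304.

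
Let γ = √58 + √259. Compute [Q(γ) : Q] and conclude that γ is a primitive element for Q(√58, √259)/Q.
[Q(γ) : Q] = 4 (equivalently, Q(γ) = Q(√58, √259))

Obviously Q(γ) ⊆ Q(√58, √259), and [Q(√58, √259):Q] = 4 (since 58, 259 are distinct squarefree integers > 1 with 15022 not a perfect square). To show equality we compute the minimal polynomial of γ. From γ = √58 + √259: γ^2 = 58 + 2√(15022) + 259 = 317 + 2√(15022), so γ^2 - 317 = 2√(15022); squaring, (γ^2 - 317)^2 = 4·15022, i.e. γ^4 - 634γ^2 + 100489 - 60088 = 0, i.e. γ^4 - 634γ^2 + 40401 = 0. So γ is a root of x^4 - 634x^2 + 40401. This polynomial is irreducible over Q: it has no rational root (each ±√58 ± √259 is irrational), and any factorization into two quadratics over Q would force √(15022) ∈ Q (pairing opposite roots) or √58, √259 ∈ Q (other pairings), all impossible. Hence [Q(γ):Q] = 4 = [Q(√58, √259):Q], so Q(γ) = Q(√58, √259).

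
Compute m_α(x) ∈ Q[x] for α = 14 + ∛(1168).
m_α(x) = x^3 - 42x^2 + 588x - 3912

Set β = α - 14 = ∛(1168), so β^3 = 1168. Then (α - 14)^3 - 1168 = 0, i.e. α is a root of g(x) = (x - 14)^3 - 1168 = x^3 - 42x^2 + 588x - 3912. Since g(x) = h(x - 14) where h(x) = x^3 - 1168, and h is irreducible over Q (because 1168 is not a perfect cube, so h has no rational root, and a monic cubic with no rational root is irreducible), g is also irreducible (irreducibility is preserved under the substitution x → x - 14). Hence m_α(x) = x^3 - 42x^2 + 588x - 3912.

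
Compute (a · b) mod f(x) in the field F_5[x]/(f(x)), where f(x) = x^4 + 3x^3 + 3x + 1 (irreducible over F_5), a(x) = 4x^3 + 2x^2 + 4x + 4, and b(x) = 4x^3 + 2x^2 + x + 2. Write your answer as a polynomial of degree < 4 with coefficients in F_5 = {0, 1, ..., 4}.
a · b ≡ x^3 + x^2 + 4x + 3 (mod f(x))

Multiply in F_5[x]: a(x)·b(x) = (4x^3 + 2x^2 + 4x + 4)·(4x^3 + 2x^2 + x + 2) = x^6 + x^5 + 4x^4 + 4x^3 + x^2 + 2x + 3. This has degree ≥ 4, so divide by f(x) over F_5: x^6 + x^5 + 4x^4 + 4x^3 + x^2 + 2x + 3 = (x^2 + 3x)·(x^4 + 3x^3 + 3x + 1) + (x^3 + x^2 + 4x + 3). Hence a·b ≡ x^3 + x^2 + 4x + 3 (mod f). (F_5[x]/(f) is a field with 5^4 = 625 elements since f is irreducible of degree 4.)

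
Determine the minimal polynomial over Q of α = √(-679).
m_α(x) = x^2 + 679

α satisfies α^2 + 679 = 0, so x^2 + 679 annihilates α. Since d = -679 is squarefree and ≠ 1, it is not a perfect square in Q, so x^2 + 679 has no rational root and is therefore irreducible over Q (a degree-2 polynomial over a field is irreducible iff it has no root). Hence m_α(x) = x^2 + 679.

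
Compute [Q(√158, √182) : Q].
[Q(√158, √182) : Q] = 4

[Q(√158):Q] = 2 (min poly x^2 - 158, irreducible since 158 is squarefree > 1). For the top step, suppose √182 ∈ Q(√158), say √182 = c + d√158 with c, d ∈ Q. Squaring: 182 = c^2 + 158d^2 + 2cd√158. Since √158 ∉ Q this forces 2cd = 0. If d = 0 then √182 = c ∈ Q, contradicting 182 squarefree > 1. If c = 0 then 182 = 158d^2, so 158·182 = (158d)^2 is a perfect square in Q — but 158·182 = 28756 is not a perfect square (since 158 and 182 are distinct squarefree integers). Contradiction. Hence √182 ∉ Q(√158), so x^2 - 182 stays irreducible over Q(√158) and [Q(√158, √182) : Q(√158)] = 2. By the tower law, [Q(√158, √182) : Q] = 2 · 2 = 4.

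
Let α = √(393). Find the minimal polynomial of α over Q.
m_α(x) = x^2 - 393

α satisfies α^2 - 393 = 0, so x^2 - 393 annihilates α. Since d = 393 is squarefree and ≠ 1, it is not a perfect square in Q, so x^2 - 393 has no rational root and is therefore irreducible over Q (a degree-2 polynomial over a field is irreducible iff it has no root). Hence m_α(x) = x^2 - 393.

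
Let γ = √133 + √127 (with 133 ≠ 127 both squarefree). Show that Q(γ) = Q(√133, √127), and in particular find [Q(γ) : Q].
[Q(γ) : Q] = 4 (equivalently, Q(γ) = Q(√133, √127))

Obviously Q(γ) ⊆ Q(√133, √127), and [Q(√133, √127):Q] = 4 (since 133, 127 are distinct squarefree integers > 1 with 16891 not a perfect square). To show equality we compute the minimal polynomial of γ. From γ = √133 + √127: γ^2 = 133 + 2√(16891) + 127 = 260 + 2√(16891), so γ^2 - 260 = 2√(16891); squaring, (γ^2 - 260)^2 = 4·16891, i.e. γ^4 - 520γ^2 + 67600 - 67564 = 0, i.e. γ^4 - 520γ^2 + 36 = 0. So γ is a root of x^4 - 520x^2 + 36. This polynomial is irreducible over Q: it has no rational root (each ±√133 ± √127 is irrational), and any factorization into two quadratics over Q would force √(16891) ∈ Q (pairing opposite roots) or √133, √127 ∈ Q (other pairings), all impossible. Hence [Q(γ):Q] = 4 = [Q(√133, √127):Q], so Q(γ) = Q(√133, √127).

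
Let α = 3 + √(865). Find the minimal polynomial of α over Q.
m_α(x) = x^2 - 6x - 856

From α - 3 = √(865), squaring gives (α - 3)^2 = 865, i.e. α^2 - 6α + 9 = 865, so α^2 - 6α - 856 = 0. The discriminant of x^2 - 6x - 856 is (-6)^2 - 4·(-856) = 36 + 3424 = 3460, and 4·(865) is not a perfect square in Q since 865 is squarefree and ≠ 1. Hence x^2 - 6x - 856 is irreducible over Q and is the minimal polynomial of α.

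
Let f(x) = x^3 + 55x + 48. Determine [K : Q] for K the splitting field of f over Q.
[K : Q] = 6

By the rational root test, any rational root of the monic integer polynomial f(x) = x^3 + 55x + 48 must be an integer dividing the constant term 48, i.e. one of ±{1, 2, 3, 4, 6, 8, 12, 16, 24, 48}. Evaluating: f(1) = 104, f(-1) = -8, f(2) = 166, f(-2) = -70, f(3) = 240, f(-3) = -144, f(4) = 332, f(-4) = -236, f(6) = 594, f(-6) = -498, f(8) = 1000, f(-8) = -904, f(12) = 2436, f(-12) = -2340, f(16) = 5024, f(-16) = -4928, f(24) = 15192, f(-24) = -15096, f(48) = 113280, f(-48) = -113184; none is 0, so f has no rational root and is therefore irreducible over Q (a cubic with no linear factor over a field is irreducible). For an irreducible cubic, the Galois group is A_3 or S_3 according as the discriminant disc(f) = -4a^3 - 27b^2 = -4·(55)^3 - 27·(48)^2 = -727708 is or is not a square in Q. Here disc(f) = -727708 is not a perfect square in Q, so the Galois group of f over Q is not contained in A_3 and must be all of S_3. The splitting field has degree |S_3| = 6 over Q, so [K : Q] = 6.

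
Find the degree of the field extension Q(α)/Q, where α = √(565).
[Q(α):Q] = 2

[Q(α):Q] equals the degree of the minimal polynomial of α. Here α^2 = 565 and x^2 - 565 is irreducible (d = 565 is squarefree, ≠ 1, hence not a square), so deg(m_α) = 2. Thus [Q(α):Q] = 2.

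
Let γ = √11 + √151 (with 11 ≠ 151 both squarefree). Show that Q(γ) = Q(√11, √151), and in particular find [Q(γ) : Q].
[Q(γ) : Q] = 4 (equivalently, Q(γ) = Q(√11, √151))

Obviously Q(γ) ⊆ Q(√11, √151), and [Q(√11, √151):Q] = 4 (since 11, 151 are distinct squarefree integers > 1 with 1661 not a perfect square). To show equality we compute the minimal polynomial of γ. From γ = √11 + √151: γ^2 = 11 + 2√(1661) + 151 = 162 + 2√(1661), so γ^2 - 162 = 2√(1661); squaring, (γ^2 - 162)^2 = 4·1661, i.e. γ^4 - 324γ^2 + 26244 - 6644 = 0, i.e. γ^4 - 324γ^2 + 19600 = 0. So γ is a root of x^4 - 324x^2 + 19600. This polynomial is irreducible over Q: it has no rational root (each ±√11 ± √151 is irrational), and any factorization into two quadratics over Q would force √(1661) ∈ Q (pairing opposite roots) or √11, √151 ∈ Q (other pairings), all impossible. Hence [Q(γ):Q] = 4 = [Q(√11, √151):Q], so Q(γ) = Q(√11, √151).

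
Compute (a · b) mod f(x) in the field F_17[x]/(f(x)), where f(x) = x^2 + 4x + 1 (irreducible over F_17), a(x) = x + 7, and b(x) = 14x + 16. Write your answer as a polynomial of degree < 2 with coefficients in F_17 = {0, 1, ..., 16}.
a · b ≡ 7x + 13 (mod f(x))

Multiply in F_17[x]: a(x)·b(x) = (x + 7)·(14x + 16) = 14x^2 + 12x + 10. This has degree ≥ 2, so divide by f(x) over F_17: 14x^2 + 12x + 10 = (14)·(x^2 + 4x + 1) + (7x + 13). Hence a·b ≡ 7x + 13 (mod f). (F_17[x]/(f) is a field with 17^2 = 289 elements since f is irreducible of degree 2.)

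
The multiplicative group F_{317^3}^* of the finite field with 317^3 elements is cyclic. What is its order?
|F_{317^3}^*| = 31855012

F_{317^3} has 317^3 = 31855013 elements; its multiplicative group consists of all nonzero elements, so |F_{317^3}^*| = 31855013 - 1 = 31855012. (It is cyclic since any finite subgroup of the multiplicative group of a field is cyclic.)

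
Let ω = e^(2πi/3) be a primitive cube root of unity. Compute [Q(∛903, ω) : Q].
[Q(∛903, ω) : Q] = 6

[Q(∛903):Q] = 3 (min poly x^3 - 903, irreducible since 903 is not a perfect cube). [Q(ω):Q] = 2 (min poly x^2 + x + 1). Since Q(∛903) ⊂ R and ω ∉ R, we have ω ∉ Q(∛903), so x^2 + x + 1 remains irreducible over Q(∛903) and [Q(∛903, ω) : Q(∛903)] = 2. By the tower law, [Q(∛903, ω) : Q] = 3 · 2 = 6. (In fact Q(∛903, ω) is the splitting field of x^3 - 903 over Q.)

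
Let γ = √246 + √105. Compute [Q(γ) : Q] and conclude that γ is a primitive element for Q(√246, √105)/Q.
[Q(γ) : Q] = 4 (equivalently, Q(γ) = Q(√246, √105))

Obviously Q(γ) ⊆ Q(√246, √105), and [Q(√246, √105):Q] = 4 (since 246, 105 are distinct squarefree integers > 1 with 25830 not a perfect square). To show equality we compute the minimal polynomial of γ. From γ = √246 + √105: γ^2 = 246 + 2√(25830) + 105 = 351 + 2√(25830), so γ^2 - 351 = 2√(25830); squaring, (γ^2 - 351)^2 = 4·25830, i.e. γ^4 - 702γ^2 + 123201 - 103320 = 0, i.e. γ^4 - 702γ^2 + 19881 = 0. So γ is a root of x^4 - 702x^2 + 19881. This polynomial is irreducible over Q: it has no rational root (each ±√246 ± √105 is irrational), and any factorization into two quadratics over Q would force √(25830) ∈ Q (pairing opposite roots) or √246, √105 ∈ Q (other pairings), all impossible. Hence [Q(γ):Q] = 4 = [Q(√246, √105):Q], so Q(γ) = Q(√246, √105).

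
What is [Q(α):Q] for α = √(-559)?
[Q(α):Q] = 2

[Q(α):Q] equals the degree of the minimal polynomial of α. Here α^2 = -559 and x^2 + 559 is irreducible (d = -559 is squarefree, ≠ 1, hence not a square), so deg(m_α) = 2. Thus [Q(α):Q] = 2.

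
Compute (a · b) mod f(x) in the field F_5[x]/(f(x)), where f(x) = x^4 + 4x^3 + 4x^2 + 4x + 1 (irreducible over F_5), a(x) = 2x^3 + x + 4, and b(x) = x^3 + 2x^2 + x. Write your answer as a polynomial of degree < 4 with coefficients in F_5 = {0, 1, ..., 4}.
a · b ≡ 4x^2 + 4x + 4 (mod f(x))

Multiply in F_5[x]: a(x)·b(x) = (2x^3 + x + 4)·(x^3 + 2x^2 + x) = 2x^6 + 4x^5 + 3x^4 + x^3 + 4x^2 + 4x. This has degree ≥ 4, so divide by f(x) over F_5: 2x^6 + 4x^5 + 3x^4 + x^3 + 4x^2 + 4x = (2x^2 + x + 1)·(x^4 + 4x^3 + 4x^2 + 4x + 1) + (4x^2 + 4x + 4). Hence a·b ≡ 4x^2 + 4x + 4 (mod f). (F_5[x]/(f) is a field with 5^4 = 625 elements since f is irreducible of degree 4.)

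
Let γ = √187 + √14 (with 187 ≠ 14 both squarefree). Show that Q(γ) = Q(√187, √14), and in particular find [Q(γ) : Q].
[Q(γ) : Q] = 4 (equivalently, Q(γ) = Q(√187, √14))

Obviously Q(γ) ⊆ Q(√187, √14), and [Q(√187, √14):Q] = 4 (since 187, 14 are distinct squarefree integers > 1 with 2618 not a perfect square). To show equality we compute the minimal polynomial of γ. From γ = √187 + √14: γ^2 = 187 + 2√(2618) + 14 = 201 + 2√(2618), so γ^2 - 201 = 2√(2618); squaring, (γ^2 - 201)^2 = 4·2618, i.e. γ^4 - 402γ^2 + 40401 - 10472 = 0, i.e. γ^4 - 402γ^2 + 29929 = 0. So γ is a root of x^4 - 402x^2 + 29929. This polynomial is irreducible over Q: it has no rational root (each ±√187 ± √14 is irrational), and any factorization into two quadratics over Q would force √(2618) ∈ Q (pairing opposite roots) or √187, √14 ∈ Q (other pairings), all impossible. Hence [Q(γ):Q] = 4 = [Q(√187, √14):Q], so Q(γ) = Q(√187, √14).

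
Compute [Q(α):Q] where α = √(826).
[Q(α):Q] = 2

[Q(α):Q] equals the degree of the minimal polynomial of α. Here α^2 = 826 and x^2 - 826 is irreducible (d = 826 is squarefree, ≠ 1, hence not a square), so deg(m_α) = 2. Thus [Q(α):Q] = 2.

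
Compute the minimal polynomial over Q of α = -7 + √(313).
m_α(x) = x^2 + 14x - 264

From α + 7 = √(313), squaring gives (α + 7)^2 = 313, i.e. α^2 + 14α + 49 = 313, so α^2 + 14α - 264 = 0. The discriminant of x^2 + 14x - 264 is (14)^2 - 4·(-264) = 196 + 1056 = 1252, and 4·(313) is not a perfect square in Q since 313 is squarefree and ≠ 1. Hence x^2 + 14x - 264 is irreducible over Q and is the minimal polynomial of α.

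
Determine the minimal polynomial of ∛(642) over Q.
m_α(x) = x^3 - 642

α satisfies α^3 = 642, so x^3 - 642 annihilates α. By the rational root test, a rational root p/q (in lowest terms) of x^3 - 642 would satisfy p^3 = 642 q^3, forcing q = 1 and p^3 = 642; but 642 is not a perfect cube, contradiction. A monic cubic over Q with no rational root is irreducible (any nontrivial factorization would include a linear factor). Hence x^3 - 642 is the minimal polynomial of α, and in particular [Q(α):Q] = 3.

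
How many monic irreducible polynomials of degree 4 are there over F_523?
There are 18704460078 monic irreducible polynomials of degree 4 over F_523

Each element of F_{523^4} that lies in no proper subfield is a root of exactly one monic irreducible of degree 4 over F_523, and each such polynomial has 4 distinct roots in F_{523^4}. By Möbius inversion the count is N_523(4) = (1/4) Σ_{d|4} μ(4/d) · 523^d = (1/4)(μ(4)·523^1 + μ(2)·523^2 + μ(1)·523^4) = 74817840312/4 = 18704460078.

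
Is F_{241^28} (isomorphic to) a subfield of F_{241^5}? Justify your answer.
No: F_{241^28} is not a subfield of F_{241^5}

F_{p^m} embeds in F_{p^n} iff m | n. Here 28 ∤ 5 (since 5 = 0·28 + 5 with remainder 5 ≠ 0), so F_{241^28} is not a subfield of F_{241^5}. Equivalently: if it were, the tower law would give 28 = [F_{241^28}:F_241] dividing [F_{241^5}:F_241] = 5, contradiction.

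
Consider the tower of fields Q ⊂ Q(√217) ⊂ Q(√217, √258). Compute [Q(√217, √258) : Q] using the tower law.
[Q(√217, √258) : Q] = 4

[Q(√217):Q] = 2 (min poly x^2 - 217, irreducible since 217 is squarefree > 1). For the top step, suppose √258 ∈ Q(√217), say √258 = c + d√217 with c, d ∈ Q. Squaring: 258 = c^2 + 217d^2 + 2cd√217. Since √217 ∉ Q this forces 2cd = 0. If d = 0 then √258 = c ∈ Q, contradicting 258 squarefree > 1. If c = 0 then 258 = 217d^2, so 217·258 = (217d)^2 is a perfect square in Q — but 217·258 = 55986 is not a perfect square (since 217 and 258 are distinct squarefree integers). Contradiction. Hence √258 ∉ Q(√217), so x^2 - 258 stays irreducible over Q(√217) and [Q(√217, √258) : Q(√217)] = 2. By the tower law, [Q(√217, √258) : Q] = 2 · 2 = 4.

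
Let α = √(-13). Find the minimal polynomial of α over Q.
m_α(x) = x^2 + 13

α satisfies α^2 + 13 = 0, so x^2 + 13 annihilates α. Since d = -13 is squarefree and ≠ 1, it is not a perfect square in Q, so x^2 + 13 has no rational root and is therefore irreducible over Q (a degree-2 polynomial over a field is irreducible iff it has no root). Hence m_α(x) = x^2 + 13.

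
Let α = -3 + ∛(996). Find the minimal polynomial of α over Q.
m_α(x) = x^3 + 9x^2 + 27x - 969

Set β = α + 3 = ∛(996), so β^3 = 996. Then (α + 3)^3 - 996 = 0, i.e. α is a root of g(x) = (x + 3)^3 - 996 = x^3 + 9x^2 + 27x - 969. Since g(x) = h(x + 3) where h(x) = x^3 - 996, and h is irreducible over Q (because 996 is not a perfect cube, so h has no rational root, and a monic cubic with no rational root is irreducible), g is also irreducible (irreducibility is preserved under the substitution x → x + 3). Hence m_α(x) = x^3 + 9x^2 + 27x - 969.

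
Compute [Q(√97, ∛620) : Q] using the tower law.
[Q(√97, ∛620) : Q] = 6

Let L = Q(√97, ∛620). Since Q(√97) ⊂ L and [Q(√97):Q] = 2, the tower law gives 2 | [L:Q]. Likewise Q(∛620) ⊂ L with [Q(∛620):Q] = 3 (because 620 is not a perfect cube), so 3 | [L:Q]. As gcd(2,3) = 1, [L:Q] is divisible by 6. Conversely L is generated over Q by √97 and ∛620, so [L:Q] ≤ 2·3 = 6. Therefore [Q(√97, ∛620) : Q] = 6.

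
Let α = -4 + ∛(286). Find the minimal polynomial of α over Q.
m_α(x) = x^3 + 12x^2 + 48x - 222

Set β = α + 4 = ∛(286), so β^3 = 286. Then (α + 4)^3 - 286 = 0, i.e. α is a root of g(x) = (x + 4)^3 - 286 = x^3 + 12x^2 + 48x - 222. Since g(x) = h(x + 4) where h(x) = x^3 - 286, and h is irreducible over Q (because 286 is not a perfect cube, so h has no rational root, and a monic cubic with no rational root is irreducible), g is also irreducible (irreducibility is preserved under the substitution x → x + 4). Hence m_α(x) = x^3 + 12x^2 + 48x - 222.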